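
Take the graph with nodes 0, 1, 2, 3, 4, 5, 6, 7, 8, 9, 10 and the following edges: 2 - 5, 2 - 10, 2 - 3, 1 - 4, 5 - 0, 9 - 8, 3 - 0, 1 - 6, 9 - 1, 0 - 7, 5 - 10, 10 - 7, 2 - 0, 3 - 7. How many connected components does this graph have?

Starting from 1 we can reach 1, 4, 6, 8, 9. That is one component of size 5.
Starting from 0 we can reach 0, 2, 3, 5, 7, 10. That is one component of size 6.
Total: 2 components.

2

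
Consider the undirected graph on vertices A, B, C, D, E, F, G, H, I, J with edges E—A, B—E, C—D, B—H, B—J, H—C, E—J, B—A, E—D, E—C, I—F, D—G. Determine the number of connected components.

Starting from F we can reach F, I. That is one component of size 2.
Starting from A we can reach A, B, C, D, E, G, H, J. That is one component of size 8.
Total: 2 components.

2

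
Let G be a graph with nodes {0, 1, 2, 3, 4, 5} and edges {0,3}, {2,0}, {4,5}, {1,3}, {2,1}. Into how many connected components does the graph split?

2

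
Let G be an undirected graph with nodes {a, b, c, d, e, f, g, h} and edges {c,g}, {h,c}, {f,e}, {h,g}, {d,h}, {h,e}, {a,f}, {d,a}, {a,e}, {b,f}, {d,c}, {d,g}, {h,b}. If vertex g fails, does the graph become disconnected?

Deleting g leaves 1 component (was 1) (its neighbors c, d, h remain connected to each other), so g is not a cut vertex.

No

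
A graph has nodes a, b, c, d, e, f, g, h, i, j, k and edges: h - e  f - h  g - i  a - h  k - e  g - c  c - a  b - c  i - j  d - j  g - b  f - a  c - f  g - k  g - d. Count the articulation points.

Removing g increases the component count from 1 to 2, so g is a cut vertex.
By contrast removing k leaves 1 component; it is not a cut vertex. No other vertex is a cut vertex either.

1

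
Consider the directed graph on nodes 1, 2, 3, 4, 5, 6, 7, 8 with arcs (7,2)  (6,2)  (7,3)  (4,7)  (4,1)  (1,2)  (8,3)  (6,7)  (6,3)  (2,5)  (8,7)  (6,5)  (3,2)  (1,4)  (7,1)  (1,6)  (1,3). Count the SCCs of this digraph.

5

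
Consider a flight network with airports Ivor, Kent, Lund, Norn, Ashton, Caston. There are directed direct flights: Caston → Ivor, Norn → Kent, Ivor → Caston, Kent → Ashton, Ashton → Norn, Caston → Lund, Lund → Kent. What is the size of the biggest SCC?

{Kent, Norn, Ashton} are all mutually reachable — one SCC of size 3.
{Ivor, Caston} are all mutually reachable — one SCC of size 2.
{Lund} is an SCC by itself.
The largest has 3 vertices.

3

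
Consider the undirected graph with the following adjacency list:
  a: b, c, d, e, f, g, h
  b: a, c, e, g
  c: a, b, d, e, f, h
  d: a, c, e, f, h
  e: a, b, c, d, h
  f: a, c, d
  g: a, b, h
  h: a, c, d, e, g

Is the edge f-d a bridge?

No

After removing f-d, the path f-c-d still connects them, so the edge is not a bridge.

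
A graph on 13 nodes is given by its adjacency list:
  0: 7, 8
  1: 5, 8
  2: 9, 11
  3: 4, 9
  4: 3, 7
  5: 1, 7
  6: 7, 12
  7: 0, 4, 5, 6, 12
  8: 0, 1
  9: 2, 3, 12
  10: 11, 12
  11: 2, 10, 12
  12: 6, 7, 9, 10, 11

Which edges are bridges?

The edges on the cycle 7-6-12-7 are not bridges since each lies on that cycle.
Every edge lies on some cycle, so there are no bridges.

none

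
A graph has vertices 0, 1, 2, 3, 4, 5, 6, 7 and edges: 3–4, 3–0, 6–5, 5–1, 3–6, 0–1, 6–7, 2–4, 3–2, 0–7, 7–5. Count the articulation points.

1

Removing 3 increases the component count from 1 to 2, so 3 is a cut vertex.
By contrast removing 7 leaves 1 component; it is not a cut vertex. No other vertex is a cut vertex either.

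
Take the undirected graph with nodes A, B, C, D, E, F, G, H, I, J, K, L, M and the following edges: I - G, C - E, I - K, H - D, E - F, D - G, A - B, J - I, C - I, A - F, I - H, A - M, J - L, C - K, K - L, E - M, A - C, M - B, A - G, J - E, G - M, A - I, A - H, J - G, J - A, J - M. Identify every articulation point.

Removing C, for instance, still leaves 1 component. No single vertex removal increases the component count — the graph has no articulation points.

none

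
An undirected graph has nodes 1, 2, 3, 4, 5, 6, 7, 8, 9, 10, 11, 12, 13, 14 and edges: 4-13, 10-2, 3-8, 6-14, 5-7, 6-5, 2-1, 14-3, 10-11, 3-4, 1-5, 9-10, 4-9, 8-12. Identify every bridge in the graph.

10-11, 12-8, 13-4, 3-8, 5-7

The edges on the cycle 6-14-3-4-9-10-2-1-5-6 are not bridges since each lies on that cycle.
But removing 3-8 disconnects 3 from 8; removing 8-12 disconnects 8 from 12; removing 13-4 disconnects 13 from 4; removing 5-7 disconnects 5 from 7 — these are bridges.
In total 5 edges are bridges.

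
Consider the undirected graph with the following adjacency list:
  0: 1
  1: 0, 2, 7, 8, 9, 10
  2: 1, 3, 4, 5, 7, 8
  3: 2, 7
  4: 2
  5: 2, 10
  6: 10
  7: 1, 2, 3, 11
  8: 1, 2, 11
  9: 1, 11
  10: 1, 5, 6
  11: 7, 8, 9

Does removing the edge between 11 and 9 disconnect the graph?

After removing 11-9, the path 11-8-1-9 still connects them, so the edge is not a bridge.

No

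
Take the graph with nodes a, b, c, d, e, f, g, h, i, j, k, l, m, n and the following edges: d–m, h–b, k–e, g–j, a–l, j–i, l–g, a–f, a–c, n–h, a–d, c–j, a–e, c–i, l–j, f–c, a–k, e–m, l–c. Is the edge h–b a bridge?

Removing h–b leaves no path between h and b: the component count goes from 2 to 3. So it is a bridge.

Yes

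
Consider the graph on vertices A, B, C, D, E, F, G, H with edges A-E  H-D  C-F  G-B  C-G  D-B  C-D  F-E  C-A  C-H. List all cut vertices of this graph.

Removing C increases the component count from 1 to 2, so C is a cut vertex.
By contrast removing F leaves 1 component; it is not a cut vertex. No other vertex is a cut vertex either.

C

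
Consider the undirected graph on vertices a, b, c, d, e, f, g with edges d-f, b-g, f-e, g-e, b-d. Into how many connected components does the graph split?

3

a is isolated — a component by itself.
c is isolated — a component by itself.
Starting from b we can reach b, d, e, f, g. That is one component of size 5.
Total: 3 components.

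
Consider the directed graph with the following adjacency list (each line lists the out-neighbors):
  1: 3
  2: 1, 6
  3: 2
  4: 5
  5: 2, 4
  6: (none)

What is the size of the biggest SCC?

3

{1, 2, 3} are all mutually reachable — one SCC of size 3.
{4, 5} are all mutually reachable — one SCC of size 2.
{6} is an SCC by itself.
The largest has 3 vertices.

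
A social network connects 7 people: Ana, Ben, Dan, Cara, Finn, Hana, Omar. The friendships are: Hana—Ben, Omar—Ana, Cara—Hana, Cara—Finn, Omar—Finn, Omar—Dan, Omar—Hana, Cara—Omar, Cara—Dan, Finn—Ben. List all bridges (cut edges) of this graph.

Ana-Omar

The edges on the cycle Cara-Omar-Dan-Cara are not bridges since each lies on that cycle.
But removing Ana—Omar disconnects Ana from Omar — this is a bridge.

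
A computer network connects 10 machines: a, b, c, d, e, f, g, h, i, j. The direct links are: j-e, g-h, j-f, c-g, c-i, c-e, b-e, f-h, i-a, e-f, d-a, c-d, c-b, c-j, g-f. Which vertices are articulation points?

c

Removing c increases the component count from 1 to 2, so c is a cut vertex.
By contrast removing f leaves 1 component; it is not a cut vertex. No other vertex is a cut vertex either.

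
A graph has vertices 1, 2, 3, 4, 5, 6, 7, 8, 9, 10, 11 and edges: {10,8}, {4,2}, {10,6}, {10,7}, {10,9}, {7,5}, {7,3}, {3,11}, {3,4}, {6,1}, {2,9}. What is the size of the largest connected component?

Starting from 1 we can reach 1, 2, 3, 4, 5, 6, 7, 8, 9, 10, 11. That is one component of size 11.
The largest has 11 vertices.

11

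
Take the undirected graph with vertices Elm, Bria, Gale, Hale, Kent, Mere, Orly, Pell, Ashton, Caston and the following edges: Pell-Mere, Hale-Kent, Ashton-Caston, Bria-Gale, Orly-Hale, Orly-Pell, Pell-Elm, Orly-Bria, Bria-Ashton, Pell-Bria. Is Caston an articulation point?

No

Deleting Caston leaves 1 component (was 1), so Caston is not a cut vertex.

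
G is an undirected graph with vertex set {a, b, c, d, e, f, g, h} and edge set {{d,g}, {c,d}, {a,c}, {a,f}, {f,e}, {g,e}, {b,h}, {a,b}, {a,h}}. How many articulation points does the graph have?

Removing a increases the component count from 1 to 2, so a is a cut vertex.
By contrast removing f leaves 1 component; it is not a cut vertex. No other vertex is a cut vertex either.

1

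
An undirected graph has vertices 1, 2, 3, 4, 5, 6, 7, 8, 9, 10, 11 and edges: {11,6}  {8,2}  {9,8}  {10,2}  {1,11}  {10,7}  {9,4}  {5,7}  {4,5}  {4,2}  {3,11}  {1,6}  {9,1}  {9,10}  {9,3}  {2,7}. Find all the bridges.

none

The edges on the cycle 9-3-11-6-1-9 are not bridges since each lies on that cycle.
Every edge lies on some cycle, so there are no bridges.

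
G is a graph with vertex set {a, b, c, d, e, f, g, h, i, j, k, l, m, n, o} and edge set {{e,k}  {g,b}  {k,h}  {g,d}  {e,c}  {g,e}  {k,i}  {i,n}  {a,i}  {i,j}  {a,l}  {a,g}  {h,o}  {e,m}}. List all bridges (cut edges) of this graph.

a-l, b-g, c-e, d-g, e-m, h-k, h-o, i-j, i-n

The edges on the cycle a-g-e-k-i-a are not bridges since each lies on that cycle.
But removing c-e disconnects c from e; removing g-b disconnects g from b; removing a-l disconnects a from l; removing g-d disconnects g from d — these are bridges.
In total 9 edges are bridges.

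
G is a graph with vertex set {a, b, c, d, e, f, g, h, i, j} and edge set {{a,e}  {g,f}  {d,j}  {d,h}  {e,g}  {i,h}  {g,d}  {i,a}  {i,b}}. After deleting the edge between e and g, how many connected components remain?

2

e and g are still connected via e-a-i-h-d-g, so the component count stays at 2.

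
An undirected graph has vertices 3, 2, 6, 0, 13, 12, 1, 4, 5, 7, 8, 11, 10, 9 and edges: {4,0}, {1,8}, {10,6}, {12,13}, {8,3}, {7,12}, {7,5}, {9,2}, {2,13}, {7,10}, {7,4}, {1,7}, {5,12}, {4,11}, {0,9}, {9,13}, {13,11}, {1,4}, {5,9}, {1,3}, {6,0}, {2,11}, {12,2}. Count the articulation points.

1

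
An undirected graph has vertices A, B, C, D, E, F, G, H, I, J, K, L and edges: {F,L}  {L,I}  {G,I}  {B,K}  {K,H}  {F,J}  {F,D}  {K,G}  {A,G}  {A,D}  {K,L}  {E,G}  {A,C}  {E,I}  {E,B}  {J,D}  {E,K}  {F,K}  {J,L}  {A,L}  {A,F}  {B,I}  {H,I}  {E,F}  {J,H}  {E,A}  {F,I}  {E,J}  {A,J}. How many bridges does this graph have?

The edges on the cycle E-A-G-K-B-E are not bridges since each lies on that cycle.
But removing A-C disconnects A from C — this is a bridge.

1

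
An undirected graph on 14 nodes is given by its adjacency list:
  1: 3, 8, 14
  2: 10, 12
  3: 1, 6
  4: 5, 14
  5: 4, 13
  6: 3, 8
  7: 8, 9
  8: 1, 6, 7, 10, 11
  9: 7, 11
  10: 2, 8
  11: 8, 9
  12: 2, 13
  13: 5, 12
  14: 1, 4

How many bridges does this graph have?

0

The edges on the cycle 8-7-9-11-8 are not bridges since each lies on that cycle.
Every edge lies on some cycle, so there are no bridges.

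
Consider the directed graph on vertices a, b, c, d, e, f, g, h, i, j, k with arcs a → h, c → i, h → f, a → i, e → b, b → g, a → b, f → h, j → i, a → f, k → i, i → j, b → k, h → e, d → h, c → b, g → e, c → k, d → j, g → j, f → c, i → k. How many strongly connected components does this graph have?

{i, j, k} are all mutually reachable — one SCC of size 3.
{b, e, g} are all mutually reachable — one SCC of size 3.
{f, h} are all mutually reachable — one SCC of size 2.
{d} is an SCC by itself.
{a} is an SCC by itself.
(and 1 more singleton SCC)
That gives 6 strongly connected components.

6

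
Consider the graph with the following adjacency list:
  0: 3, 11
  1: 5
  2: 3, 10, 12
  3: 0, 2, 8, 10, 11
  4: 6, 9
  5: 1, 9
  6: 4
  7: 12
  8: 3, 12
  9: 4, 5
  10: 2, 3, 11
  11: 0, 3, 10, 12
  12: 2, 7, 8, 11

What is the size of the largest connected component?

8

Starting from 1 we can reach 1, 4, 5, 6, 9. That is one component of size 5.
Starting from 0 we can reach 0, 2, 3, 7, 8, 10, 11, 12. That is one component of size 8.
The largest has 8 vertices.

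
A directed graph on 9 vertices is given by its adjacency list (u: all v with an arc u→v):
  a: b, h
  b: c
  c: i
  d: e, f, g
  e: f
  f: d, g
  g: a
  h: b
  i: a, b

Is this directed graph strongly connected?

No

There is no directed path from c to d, so the graph is not strongly connected.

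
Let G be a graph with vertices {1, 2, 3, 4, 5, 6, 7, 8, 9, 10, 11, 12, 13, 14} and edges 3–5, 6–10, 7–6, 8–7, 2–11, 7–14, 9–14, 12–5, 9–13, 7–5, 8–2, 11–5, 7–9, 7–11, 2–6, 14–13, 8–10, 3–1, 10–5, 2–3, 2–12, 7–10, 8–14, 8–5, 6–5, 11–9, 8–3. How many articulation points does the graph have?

1

Removing 3 increases the component count from 2 to 3, so 3 is a cut vertex.
By contrast removing 8 leaves 2 components; it is not a cut vertex. No other vertex is a cut vertex either.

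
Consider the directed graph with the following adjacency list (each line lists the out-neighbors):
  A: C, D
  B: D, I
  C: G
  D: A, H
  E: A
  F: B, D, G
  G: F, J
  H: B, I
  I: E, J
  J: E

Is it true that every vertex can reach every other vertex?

From J we can reach every vertex (A, B, C, D, E, F, G, H, I, J), and every vertex can reach J (A, B, C, D, E, F, G, H, I, J). So the whole graph is one strongly connected component.

Yes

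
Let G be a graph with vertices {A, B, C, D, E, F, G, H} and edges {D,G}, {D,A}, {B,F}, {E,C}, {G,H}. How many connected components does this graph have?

Starting from B we can reach B, F. That is one component of size 2.
Starting from C we can reach C, E. That is one component of size 2.
Starting from A we can reach A, D, G, H. That is one component of size 4.
Total: 3 components.

3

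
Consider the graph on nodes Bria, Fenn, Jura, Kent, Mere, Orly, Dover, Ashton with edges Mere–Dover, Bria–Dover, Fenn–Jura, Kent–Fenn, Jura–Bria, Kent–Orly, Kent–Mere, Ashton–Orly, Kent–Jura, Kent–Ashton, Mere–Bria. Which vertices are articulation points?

Kent

Removing Kent increases the component count from 1 to 2, so Kent is a cut vertex.
By contrast removing Ashton leaves 1 component; it is not a cut vertex. No other vertex is a cut vertex either.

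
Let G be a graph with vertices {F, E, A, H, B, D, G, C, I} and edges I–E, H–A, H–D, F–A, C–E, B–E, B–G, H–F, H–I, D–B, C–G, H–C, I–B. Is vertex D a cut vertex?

No

Deleting D leaves 1 component (was 1) (its neighbors B, H remain connected to each other), so D is not a cut vertex.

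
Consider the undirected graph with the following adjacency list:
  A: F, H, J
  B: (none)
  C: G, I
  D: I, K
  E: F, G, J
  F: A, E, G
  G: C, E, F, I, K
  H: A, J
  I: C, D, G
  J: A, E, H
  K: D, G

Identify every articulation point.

G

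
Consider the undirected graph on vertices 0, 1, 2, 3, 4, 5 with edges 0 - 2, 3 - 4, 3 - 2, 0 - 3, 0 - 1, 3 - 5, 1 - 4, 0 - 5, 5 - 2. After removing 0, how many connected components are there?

1

With 0 gone, the remaining components are: {1, 2, 3, 4, 5}.
That is 1 component.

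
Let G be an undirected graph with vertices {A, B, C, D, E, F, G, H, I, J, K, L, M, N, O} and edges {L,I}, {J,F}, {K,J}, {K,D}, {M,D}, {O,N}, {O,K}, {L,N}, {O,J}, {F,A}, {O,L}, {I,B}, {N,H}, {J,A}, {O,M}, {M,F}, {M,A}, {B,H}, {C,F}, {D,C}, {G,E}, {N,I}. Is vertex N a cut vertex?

Deleting N leaves 2 components (was 2), so N is not a cut vertex.

No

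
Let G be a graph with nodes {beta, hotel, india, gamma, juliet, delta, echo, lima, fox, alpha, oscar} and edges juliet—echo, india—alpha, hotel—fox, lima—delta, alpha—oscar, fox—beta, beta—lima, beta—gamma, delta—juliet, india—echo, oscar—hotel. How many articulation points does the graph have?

1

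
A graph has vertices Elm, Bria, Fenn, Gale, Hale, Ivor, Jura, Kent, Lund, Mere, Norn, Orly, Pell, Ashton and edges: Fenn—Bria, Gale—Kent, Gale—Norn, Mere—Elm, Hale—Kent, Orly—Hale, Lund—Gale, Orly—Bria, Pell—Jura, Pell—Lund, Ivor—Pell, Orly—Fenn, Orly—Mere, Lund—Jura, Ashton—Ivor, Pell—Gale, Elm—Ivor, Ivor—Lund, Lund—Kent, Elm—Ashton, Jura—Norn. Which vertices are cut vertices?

Orly

Removing Orly increases the component count from 1 to 2, so Orly is a cut vertex.
By contrast removing Hale leaves 1 component; it is not a cut vertex. No other vertex is a cut vertex either.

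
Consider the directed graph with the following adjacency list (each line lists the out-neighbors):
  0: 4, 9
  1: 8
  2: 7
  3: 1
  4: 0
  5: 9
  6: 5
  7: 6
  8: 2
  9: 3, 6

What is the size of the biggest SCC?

{1, 2, 3, 5, 6, 7, 8, 9} are all mutually reachable — one SCC of size 8.
{0, 4} are all mutually reachable — one SCC of size 2.
The largest has 8 vertices.

8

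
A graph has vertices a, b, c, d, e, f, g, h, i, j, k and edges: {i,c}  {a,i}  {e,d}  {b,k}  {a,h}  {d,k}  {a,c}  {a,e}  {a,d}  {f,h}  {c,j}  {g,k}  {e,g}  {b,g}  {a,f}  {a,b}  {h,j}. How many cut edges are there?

0

The edges on the cycle a-e-g-b-a are not bridges since each lies on that cycle.
Every edge lies on some cycle, so there are no bridges.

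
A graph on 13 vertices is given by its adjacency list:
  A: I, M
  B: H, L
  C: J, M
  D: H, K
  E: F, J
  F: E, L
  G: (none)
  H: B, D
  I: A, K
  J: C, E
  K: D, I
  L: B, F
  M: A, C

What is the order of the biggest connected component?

12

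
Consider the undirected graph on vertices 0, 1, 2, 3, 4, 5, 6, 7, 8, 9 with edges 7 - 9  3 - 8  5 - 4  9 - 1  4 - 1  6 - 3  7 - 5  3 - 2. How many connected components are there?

3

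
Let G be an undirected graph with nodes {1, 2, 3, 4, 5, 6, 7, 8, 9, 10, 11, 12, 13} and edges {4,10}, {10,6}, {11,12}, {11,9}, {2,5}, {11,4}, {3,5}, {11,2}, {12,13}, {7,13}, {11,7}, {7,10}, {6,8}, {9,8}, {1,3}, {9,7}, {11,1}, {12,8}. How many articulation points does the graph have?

Removing 11 increases the component count from 1 to 2, so 11 is a cut vertex.
By contrast removing 10 leaves 1 component; it is not a cut vertex. No other vertex is a cut vertex either.

1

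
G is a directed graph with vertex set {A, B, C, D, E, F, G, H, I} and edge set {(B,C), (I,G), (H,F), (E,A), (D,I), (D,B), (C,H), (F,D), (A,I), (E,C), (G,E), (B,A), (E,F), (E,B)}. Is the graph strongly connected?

Yes

From G we can reach every vertex (A, B, C, D, E, F, G, H, I), and every vertex can reach G (A, B, C, D, E, F, G, H, I). So the whole graph is one strongly connected component.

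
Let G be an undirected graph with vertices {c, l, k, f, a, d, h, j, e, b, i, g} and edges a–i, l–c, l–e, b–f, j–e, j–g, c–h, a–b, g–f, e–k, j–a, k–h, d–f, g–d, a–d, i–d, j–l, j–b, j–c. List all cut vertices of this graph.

j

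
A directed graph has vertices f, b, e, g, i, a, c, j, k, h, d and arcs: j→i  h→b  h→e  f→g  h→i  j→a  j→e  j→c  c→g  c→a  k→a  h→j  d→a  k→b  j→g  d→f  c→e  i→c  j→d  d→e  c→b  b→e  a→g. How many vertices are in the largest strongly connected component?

{i} is an SCC by itself.
{g} is an SCC by itself.
{b} is an SCC by itself.
{k} is an SCC by itself.
{f} is an SCC by itself.
(and 6 more singleton SCCs)
The largest has 1 vertex.

1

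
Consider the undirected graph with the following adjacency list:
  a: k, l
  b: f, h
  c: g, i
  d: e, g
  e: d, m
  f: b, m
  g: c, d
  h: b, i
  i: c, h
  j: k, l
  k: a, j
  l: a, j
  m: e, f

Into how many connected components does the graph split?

Starting from a we can reach a, j, k, l. That is one component of size 4.
Starting from b we can reach b, c, d, e, f, g, h, i, m. That is one component of size 9.
Total: 2 components.

2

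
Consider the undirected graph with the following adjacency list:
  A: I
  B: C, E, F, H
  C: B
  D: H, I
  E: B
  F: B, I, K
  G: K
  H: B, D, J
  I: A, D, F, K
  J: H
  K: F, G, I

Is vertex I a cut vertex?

Deleting I raises the number of components from 1 to 2, so I is a cut vertex.

Yes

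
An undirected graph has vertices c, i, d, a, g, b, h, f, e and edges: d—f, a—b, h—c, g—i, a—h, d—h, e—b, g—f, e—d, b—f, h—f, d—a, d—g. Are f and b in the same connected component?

Yes

From f we can reach a, b, c, d, e, f, g, h, i, which includes b.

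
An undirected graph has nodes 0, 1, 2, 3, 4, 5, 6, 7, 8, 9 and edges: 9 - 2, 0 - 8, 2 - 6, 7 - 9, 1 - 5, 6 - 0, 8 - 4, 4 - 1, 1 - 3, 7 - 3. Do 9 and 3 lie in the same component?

Yes

From 9 we can reach 0, 1, 2, 3, 4, 5, 6, 7, 8, 9, which includes 3.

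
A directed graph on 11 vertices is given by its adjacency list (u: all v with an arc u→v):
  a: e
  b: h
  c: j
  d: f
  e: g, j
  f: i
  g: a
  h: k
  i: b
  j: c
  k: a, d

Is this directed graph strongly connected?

No

There is no directed path from j to k, so the graph is not strongly connected.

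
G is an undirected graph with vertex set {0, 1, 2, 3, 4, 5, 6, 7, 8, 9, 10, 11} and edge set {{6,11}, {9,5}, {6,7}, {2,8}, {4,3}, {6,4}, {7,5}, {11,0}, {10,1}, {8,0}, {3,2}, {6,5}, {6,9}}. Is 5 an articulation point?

No

Deleting 5 leaves 2 components (was 2), so 5 is not a cut vertex.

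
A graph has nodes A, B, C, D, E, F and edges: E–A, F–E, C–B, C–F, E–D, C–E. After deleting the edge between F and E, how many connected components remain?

F and E are still connected via F-C-E, so the component count stays at 1.

1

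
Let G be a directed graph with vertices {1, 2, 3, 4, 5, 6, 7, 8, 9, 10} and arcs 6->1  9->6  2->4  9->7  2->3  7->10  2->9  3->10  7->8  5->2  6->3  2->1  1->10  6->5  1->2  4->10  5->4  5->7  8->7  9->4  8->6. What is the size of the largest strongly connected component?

{1, 2, 5, 6, 7, 8, 9} are all mutually reachable — one SCC of size 7.
{3} is an SCC by itself.
{4} is an SCC by itself.
{10} is an SCC by itself.
The largest has 7 vertices.

7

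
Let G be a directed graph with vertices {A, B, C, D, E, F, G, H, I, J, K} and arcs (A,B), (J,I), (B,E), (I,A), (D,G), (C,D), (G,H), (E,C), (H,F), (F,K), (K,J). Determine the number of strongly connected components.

1

{A, B, C, D, E, F, G, H, I, J, K} are all mutually reachable — one SCC of size 11.
That gives 1 strongly connected component.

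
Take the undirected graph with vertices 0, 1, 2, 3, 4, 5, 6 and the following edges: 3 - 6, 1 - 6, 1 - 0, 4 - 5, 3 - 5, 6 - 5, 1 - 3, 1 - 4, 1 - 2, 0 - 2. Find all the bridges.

none

The edges on the cycle 1-0-2-1 are not bridges since each lies on that cycle.
Every edge lies on some cycle, so there are no bridges.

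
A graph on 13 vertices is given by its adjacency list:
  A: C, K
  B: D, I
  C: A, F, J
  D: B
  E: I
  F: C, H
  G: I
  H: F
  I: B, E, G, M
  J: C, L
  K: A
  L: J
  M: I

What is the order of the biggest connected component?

7

Starting from B we can reach B, D, E, G, I, M. That is one component of size 6.
Starting from A we can reach A, C, F, H, J, K, L. That is one component of size 7.
The largest has 7 vertices.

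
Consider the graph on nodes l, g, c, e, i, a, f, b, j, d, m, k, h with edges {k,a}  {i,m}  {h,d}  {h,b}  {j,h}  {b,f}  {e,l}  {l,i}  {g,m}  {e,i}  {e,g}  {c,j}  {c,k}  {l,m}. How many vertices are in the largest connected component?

Starting from e we can reach e, g, i, l, m. That is one component of size 5.
Starting from a we can reach a, b, c, d, f, h, j, k. That is one component of size 8.
The largest has 8 vertices.

8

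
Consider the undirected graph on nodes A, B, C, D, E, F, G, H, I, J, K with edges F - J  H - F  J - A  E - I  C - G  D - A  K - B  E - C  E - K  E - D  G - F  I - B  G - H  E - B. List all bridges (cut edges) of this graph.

The edges on the cycle E-I-B-E are not bridges since each lies on that cycle.
Every edge lies on some cycle, so there are no bridges.

none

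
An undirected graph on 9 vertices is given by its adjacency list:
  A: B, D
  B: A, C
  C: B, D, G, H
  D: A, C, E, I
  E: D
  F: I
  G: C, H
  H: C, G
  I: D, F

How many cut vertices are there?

3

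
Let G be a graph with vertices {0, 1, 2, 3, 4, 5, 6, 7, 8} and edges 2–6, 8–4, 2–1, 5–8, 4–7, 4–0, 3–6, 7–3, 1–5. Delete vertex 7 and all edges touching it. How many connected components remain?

With 7 gone, the remaining components are: {0, 1, 2, 3, 4, 5, 6, 8}.
That is 1 component.

1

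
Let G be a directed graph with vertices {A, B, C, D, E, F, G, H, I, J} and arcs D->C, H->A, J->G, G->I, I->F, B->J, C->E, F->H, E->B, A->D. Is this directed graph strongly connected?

From H we can reach every vertex (A, B, C, D, E, F, G, H, I, J), and every vertex can reach H (A, B, C, D, E, F, G, H, I, J). So the whole graph is one strongly connected component.

Yes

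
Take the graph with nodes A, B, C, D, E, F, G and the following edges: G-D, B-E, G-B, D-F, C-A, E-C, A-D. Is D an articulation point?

Deleting D raises the number of components from 1 to 2, so D is a cut vertex.

Yes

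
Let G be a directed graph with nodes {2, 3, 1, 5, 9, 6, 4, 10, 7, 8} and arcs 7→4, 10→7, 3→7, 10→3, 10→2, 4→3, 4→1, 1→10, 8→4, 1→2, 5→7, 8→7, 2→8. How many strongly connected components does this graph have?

4

{1, 2, 3, 4, 7, 8, 10} are all mutually reachable — one SCC of size 7.
{9} is an SCC by itself.
{5} is an SCC by itself.
{6} is an SCC by itself.
That gives 4 strongly connected components.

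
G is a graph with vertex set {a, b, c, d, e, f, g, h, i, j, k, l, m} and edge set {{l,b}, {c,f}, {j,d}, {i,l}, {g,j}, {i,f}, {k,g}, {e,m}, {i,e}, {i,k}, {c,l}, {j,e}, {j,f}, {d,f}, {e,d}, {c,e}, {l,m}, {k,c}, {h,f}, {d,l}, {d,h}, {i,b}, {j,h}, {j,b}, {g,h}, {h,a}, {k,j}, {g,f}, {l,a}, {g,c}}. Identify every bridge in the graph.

none

The edges on the cycle k-g-j-k are not bridges since each lies on that cycle.
Every edge lies on some cycle, so there are no bridges.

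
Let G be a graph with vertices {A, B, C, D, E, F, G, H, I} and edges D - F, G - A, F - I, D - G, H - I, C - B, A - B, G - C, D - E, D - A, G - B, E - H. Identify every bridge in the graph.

none

The edges on the cycle D-E-H-I-F-D are not bridges since each lies on that cycle.
Every edge lies on some cycle, so there are no bridges.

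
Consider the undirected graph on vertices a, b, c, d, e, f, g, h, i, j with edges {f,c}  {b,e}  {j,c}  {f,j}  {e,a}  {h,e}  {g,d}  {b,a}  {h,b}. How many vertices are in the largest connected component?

i is isolated — a component by itself.
Starting from d we can reach d, g. That is one component of size 2.
Starting from c we can reach c, f, j. That is one component of size 3.
Starting from a we can reach a, b, e, h. That is one component of size 4.
The largest has 4 vertices.

4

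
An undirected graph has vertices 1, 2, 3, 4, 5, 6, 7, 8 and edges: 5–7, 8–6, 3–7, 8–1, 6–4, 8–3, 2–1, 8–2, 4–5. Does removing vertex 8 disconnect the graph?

Deleting 8 raises the number of components from 1 to 2, so 8 is a cut vertex.

Yes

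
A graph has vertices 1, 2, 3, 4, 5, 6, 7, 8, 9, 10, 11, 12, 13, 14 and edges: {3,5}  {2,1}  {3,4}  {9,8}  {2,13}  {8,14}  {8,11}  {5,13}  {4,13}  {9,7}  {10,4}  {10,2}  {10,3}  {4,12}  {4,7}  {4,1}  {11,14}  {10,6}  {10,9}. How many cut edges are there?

3

The edges on the cycle 8-11-14-8 are not bridges since each lies on that cycle.
But removing 10 - 6 disconnects 10 from 6; removing 8 - 9 disconnects 8 from 9; removing 4 - 12 disconnects 4 from 12 — these are bridges.
That makes 3 bridges.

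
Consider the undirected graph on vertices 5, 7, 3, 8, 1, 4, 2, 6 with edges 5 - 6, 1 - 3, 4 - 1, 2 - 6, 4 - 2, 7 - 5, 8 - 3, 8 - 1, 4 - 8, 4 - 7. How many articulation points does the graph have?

1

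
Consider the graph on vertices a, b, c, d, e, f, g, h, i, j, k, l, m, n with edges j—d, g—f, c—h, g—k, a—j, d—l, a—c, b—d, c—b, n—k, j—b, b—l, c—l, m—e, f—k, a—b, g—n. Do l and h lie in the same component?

Yes

From l we can reach a, b, c, d, h, j, l, which includes h.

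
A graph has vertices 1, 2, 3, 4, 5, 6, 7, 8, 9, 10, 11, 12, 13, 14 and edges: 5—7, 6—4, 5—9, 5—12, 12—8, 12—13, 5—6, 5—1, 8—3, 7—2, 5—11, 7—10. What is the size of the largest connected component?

13

14 is isolated — a component by itself.
Starting from 1 we can reach 1, 2, 3, 4, 5, 6, 7, 8, 9, 10, 11, 12, 13. That is one component of size 13.
The largest has 13 vertices.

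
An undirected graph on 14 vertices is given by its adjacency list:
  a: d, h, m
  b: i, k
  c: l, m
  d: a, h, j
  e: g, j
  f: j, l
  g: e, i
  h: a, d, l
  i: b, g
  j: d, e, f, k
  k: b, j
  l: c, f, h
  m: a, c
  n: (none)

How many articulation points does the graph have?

Removing j increases the component count from 2 to 3, so j is a cut vertex.
By contrast removing f leaves 2 components; it is not a cut vertex. No other vertex is a cut vertex either.

1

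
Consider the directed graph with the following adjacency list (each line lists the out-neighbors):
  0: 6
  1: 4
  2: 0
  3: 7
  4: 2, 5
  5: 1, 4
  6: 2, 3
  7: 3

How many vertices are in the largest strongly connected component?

{0, 2, 6} are all mutually reachable — one SCC of size 3.
{1, 4, 5} are all mutually reachable — one SCC of size 3.
{3, 7} are all mutually reachable — one SCC of size 2.
The largest has 3 vertices.

3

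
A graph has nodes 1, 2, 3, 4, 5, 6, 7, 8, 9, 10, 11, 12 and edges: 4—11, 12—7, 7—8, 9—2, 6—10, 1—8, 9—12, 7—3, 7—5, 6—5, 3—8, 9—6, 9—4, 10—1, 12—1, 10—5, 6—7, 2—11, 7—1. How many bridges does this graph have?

The edges on the cycle 9-2-11-4-9 are not bridges since each lies on that cycle.
Every edge lies on some cycle, so there are no bridges.

0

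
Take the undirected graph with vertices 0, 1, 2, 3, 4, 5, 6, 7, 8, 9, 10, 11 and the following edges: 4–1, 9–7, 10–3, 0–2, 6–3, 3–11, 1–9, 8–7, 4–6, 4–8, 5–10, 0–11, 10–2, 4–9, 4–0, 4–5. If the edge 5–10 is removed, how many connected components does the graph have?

5 and 10 are still connected via 5-4-0-2-10, so the component count stays at 1.

1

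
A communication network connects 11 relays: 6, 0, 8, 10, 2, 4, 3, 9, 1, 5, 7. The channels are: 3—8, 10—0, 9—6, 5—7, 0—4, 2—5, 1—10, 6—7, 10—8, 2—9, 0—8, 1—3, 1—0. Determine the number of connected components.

2

Starting from 2 we can reach 2, 5, 6, 7, 9. That is one component of size 5.
Starting from 0 we can reach 0, 1, 3, 4, 8, 10. That is one component of size 6.
Total: 2 components.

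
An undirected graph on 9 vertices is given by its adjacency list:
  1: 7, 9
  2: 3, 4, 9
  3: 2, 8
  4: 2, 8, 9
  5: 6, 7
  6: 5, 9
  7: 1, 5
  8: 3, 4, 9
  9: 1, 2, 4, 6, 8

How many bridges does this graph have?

The edges on the cycle 9-1-7-5-6-9 are not bridges since each lies on that cycle.
Every edge lies on some cycle, so there are no bridges.

0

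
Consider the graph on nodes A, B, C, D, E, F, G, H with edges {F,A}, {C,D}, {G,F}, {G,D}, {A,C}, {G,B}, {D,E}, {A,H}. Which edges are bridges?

The edges on the cycle G-F-A-C-D-G are not bridges since each lies on that cycle.
But removing A–H disconnects A from H; removing D–E disconnects D from E; removing G–B disconnects G from B — these are bridges.

A-H, B-G, D-E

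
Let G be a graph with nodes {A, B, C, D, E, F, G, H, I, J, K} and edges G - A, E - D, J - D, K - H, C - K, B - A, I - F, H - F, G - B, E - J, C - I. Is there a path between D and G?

No

The component containing D is {D, E, J}, and G is not in it.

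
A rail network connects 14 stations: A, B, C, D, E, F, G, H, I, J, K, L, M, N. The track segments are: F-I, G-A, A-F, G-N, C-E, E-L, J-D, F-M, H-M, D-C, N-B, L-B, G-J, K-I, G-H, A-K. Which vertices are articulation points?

G

Removing G increases the component count from 1 to 2, so G is a cut vertex.
By contrast removing B leaves 1 component; it is not a cut vertex. No other vertex is a cut vertex either.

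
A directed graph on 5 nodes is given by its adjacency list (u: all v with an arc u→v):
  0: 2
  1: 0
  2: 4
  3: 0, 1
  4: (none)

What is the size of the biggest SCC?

1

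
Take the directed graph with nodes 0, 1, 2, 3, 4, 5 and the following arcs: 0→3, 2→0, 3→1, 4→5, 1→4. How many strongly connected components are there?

{3} is an SCC by itself.
{1} is an SCC by itself.
{5} is an SCC by itself.
{0} is an SCC by itself.
{4} is an SCC by itself.
(and 1 more singleton SCC)
That gives 6 strongly connected components.

6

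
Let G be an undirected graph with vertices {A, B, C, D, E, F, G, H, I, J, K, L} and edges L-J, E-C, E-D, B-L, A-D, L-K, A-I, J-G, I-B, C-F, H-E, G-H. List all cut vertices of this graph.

Removing C increases the component count from 1 to 2, so C is a cut vertex.
Removing E increases the component count from 1 to 2, so E is a cut vertex.
Removing L increases the component count from 1 to 2, so L is a cut vertex.
By contrast removing F leaves 1 component; it is not a cut vertex. No other vertex is a cut vertex either.

C, E, L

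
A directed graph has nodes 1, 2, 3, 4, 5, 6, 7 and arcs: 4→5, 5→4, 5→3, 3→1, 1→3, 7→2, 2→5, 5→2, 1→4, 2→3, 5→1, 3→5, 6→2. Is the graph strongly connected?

There is no directed path from 2 to 6, so the graph is not strongly connected.

No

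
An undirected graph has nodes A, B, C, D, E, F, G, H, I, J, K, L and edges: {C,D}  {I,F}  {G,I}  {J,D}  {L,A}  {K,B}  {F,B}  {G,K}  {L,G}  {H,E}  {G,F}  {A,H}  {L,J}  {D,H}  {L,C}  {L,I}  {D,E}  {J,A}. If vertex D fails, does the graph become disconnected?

No

Deleting D leaves 1 component (was 1) (its neighbors C, E, H, J remain connected to each other), so D is not a cut vertex.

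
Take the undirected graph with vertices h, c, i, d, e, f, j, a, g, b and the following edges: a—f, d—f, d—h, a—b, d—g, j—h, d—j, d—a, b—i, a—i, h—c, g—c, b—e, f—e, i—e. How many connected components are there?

1

Starting from a we can reach a, b, c, d, e, f, g, h, i, j. That is one component of size 10.
Total: 1 component.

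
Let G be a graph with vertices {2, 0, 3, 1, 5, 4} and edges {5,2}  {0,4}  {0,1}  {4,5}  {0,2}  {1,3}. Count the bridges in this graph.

2

The edges on the cycle 0-4-5-2-0 are not bridges since each lies on that cycle.
But removing 1-3 disconnects 1 from 3; removing 0-1 disconnects 0 from 1 — these are bridges.
That makes 2 bridges.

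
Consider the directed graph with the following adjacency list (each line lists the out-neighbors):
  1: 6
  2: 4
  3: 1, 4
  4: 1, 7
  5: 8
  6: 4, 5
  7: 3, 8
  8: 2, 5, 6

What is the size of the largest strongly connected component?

8

{1, 2, 3, 4, 5, 6, 7, 8} are all mutually reachable — one SCC of size 8.
The largest has 8 vertices.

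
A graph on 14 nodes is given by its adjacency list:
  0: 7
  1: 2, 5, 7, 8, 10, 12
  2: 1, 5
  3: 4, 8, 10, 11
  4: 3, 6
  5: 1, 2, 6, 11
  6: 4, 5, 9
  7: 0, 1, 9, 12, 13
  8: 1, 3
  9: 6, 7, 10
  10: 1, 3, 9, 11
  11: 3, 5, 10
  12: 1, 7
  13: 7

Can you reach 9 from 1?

Yes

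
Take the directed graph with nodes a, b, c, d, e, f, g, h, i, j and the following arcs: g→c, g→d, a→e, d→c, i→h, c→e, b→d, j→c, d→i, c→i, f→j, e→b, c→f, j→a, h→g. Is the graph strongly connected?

From c we can reach every vertex (a, b, c, d, e, f, g, h, i, j), and every vertex can reach c (a, b, c, d, e, f, g, h, i, j). So the whole graph is one strongly connected component.

Yes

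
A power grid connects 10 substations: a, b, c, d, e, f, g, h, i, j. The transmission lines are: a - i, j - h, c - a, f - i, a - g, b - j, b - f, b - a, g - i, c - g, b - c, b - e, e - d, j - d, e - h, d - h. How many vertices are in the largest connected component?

10

Starting from a we can reach a, b, c, d, e, f, g, h, i, j. That is one component of size 10.
The largest has 10 vertices.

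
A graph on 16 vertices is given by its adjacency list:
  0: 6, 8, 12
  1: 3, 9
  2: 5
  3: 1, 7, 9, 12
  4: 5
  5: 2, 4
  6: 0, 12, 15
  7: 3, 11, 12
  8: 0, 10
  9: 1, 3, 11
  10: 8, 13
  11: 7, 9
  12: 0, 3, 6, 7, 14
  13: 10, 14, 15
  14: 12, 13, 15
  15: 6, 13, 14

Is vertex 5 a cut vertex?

Yes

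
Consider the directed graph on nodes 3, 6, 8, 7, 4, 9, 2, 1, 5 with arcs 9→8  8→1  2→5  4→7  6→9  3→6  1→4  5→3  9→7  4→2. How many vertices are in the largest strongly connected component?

8

{1, 2, 3, 4, 5, 6, 8, 9} are all mutually reachable — one SCC of size 8.
{7} is an SCC by itself.
The largest has 8 vertices.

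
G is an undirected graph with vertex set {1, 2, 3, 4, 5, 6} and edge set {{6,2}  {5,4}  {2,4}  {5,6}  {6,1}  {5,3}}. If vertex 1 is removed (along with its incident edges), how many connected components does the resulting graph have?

1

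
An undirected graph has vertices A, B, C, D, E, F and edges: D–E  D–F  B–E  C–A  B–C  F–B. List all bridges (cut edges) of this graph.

A-C, B-C

The edges on the cycle D-F-B-E-D are not bridges since each lies on that cycle.
But removing C–A disconnects C from A; removing B–C disconnects B from C — these are bridges.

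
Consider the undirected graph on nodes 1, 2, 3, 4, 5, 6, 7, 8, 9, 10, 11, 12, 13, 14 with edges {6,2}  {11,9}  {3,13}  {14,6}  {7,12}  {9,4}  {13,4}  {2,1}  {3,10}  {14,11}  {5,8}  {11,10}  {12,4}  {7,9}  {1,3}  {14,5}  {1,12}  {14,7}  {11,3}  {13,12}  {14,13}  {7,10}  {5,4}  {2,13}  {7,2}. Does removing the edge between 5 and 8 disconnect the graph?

Yes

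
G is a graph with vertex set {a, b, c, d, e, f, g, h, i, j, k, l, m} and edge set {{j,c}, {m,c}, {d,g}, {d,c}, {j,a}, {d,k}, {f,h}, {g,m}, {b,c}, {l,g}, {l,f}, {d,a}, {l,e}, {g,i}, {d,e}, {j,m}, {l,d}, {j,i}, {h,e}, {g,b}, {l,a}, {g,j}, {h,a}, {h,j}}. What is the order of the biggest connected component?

13

Starting from a we can reach a, b, c, d, e, f, g, h, i, j, k, l, m. That is one component of size 13.
The largest has 13 vertices.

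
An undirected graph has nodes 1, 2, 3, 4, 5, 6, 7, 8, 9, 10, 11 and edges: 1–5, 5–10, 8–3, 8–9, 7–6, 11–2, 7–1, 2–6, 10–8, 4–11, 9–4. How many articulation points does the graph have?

Removing 8 increases the component count from 1 to 2, so 8 is a cut vertex.
By contrast removing 9 leaves 1 component; it is not a cut vertex. No other vertex is a cut vertex either.

1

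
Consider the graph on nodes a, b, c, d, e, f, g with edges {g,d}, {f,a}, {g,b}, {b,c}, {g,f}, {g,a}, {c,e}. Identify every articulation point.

b, c, g

Removing b increases the component count from 1 to 2, so b is a cut vertex.
Removing c increases the component count from 1 to 2, so c is a cut vertex.
Removing g increases the component count from 1 to 3, so g is a cut vertex.
By contrast removing d leaves 1 component; it is not a cut vertex. No other vertex is a cut vertex either.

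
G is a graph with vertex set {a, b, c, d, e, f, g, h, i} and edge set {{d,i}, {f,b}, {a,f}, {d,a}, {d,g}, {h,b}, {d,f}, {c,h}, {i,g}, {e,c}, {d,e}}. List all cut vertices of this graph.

d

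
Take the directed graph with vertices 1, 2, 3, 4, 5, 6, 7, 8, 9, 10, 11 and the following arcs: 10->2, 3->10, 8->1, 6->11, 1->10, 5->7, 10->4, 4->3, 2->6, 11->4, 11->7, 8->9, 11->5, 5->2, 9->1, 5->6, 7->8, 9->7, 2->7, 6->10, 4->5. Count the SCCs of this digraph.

1

{1, 2, 3, 4, 5, 6, 7, 8, 9, 10, 11} are all mutually reachable — one SCC of size 11.
That gives 1 strongly connected component.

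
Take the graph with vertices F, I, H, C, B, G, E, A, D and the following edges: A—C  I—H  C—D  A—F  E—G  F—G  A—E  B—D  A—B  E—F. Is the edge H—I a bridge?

Yes

Removing H—I leaves no path between H and I: the component count goes from 2 to 3. So it is a bridge.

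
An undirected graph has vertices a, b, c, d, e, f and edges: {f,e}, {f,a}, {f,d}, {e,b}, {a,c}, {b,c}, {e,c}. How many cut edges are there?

The edges on the cycle f-a-c-b-e-f are not bridges since each lies on that cycle.
But removing d - f disconnects d from f — this is a bridge.

1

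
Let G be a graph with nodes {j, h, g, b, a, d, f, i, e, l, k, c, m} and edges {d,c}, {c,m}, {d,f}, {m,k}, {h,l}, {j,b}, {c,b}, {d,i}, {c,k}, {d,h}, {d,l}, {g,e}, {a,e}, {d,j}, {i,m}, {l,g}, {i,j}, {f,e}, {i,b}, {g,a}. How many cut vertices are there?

1

Removing d increases the component count from 1 to 2, so d is a cut vertex.
By contrast removing m leaves 1 component; it is not a cut vertex. No other vertex is a cut vertex either.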